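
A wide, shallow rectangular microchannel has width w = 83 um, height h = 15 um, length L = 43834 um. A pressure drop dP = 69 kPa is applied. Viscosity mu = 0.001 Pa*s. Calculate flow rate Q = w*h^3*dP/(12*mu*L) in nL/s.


Step 1: Convert all dimensions to SI (meters).
w = 83e-6 m, h = 15e-6 m, L = 43834e-6 m, dP = 69e3 Pa
Step 2: Q = w * h^3 * dP / (12 * mu * L)
Q = 83e-6 * (15e-6)^3 * 69e3 / (12 * 0.001 * 43834e-6) = 3.674588e-11 m^3/s
Step 3: Convert Q from m^3/s to nL/s (1 m^3 = 1e12 nL, so multiply by 1e12).
Q = 36.746 nL/s


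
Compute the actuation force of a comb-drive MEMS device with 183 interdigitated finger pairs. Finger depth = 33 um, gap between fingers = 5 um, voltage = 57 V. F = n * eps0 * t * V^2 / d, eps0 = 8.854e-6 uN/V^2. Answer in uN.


Step 1: Parameters: n=183, eps0=8.854e-6 uN/V^2, t=33 um, V=57 V, d=5 um
Step 2: V^2 = 3249
Step 3: F = 183 * 8.854e-6 * 33 * 3249 / 5
F = 34.744 uN


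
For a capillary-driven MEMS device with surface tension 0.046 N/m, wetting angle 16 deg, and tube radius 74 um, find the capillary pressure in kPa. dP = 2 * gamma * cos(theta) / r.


Step 1: cos(16 deg) = 0.9613
Step 2: Convert r to m: r = 74e-6 m
Step 3: dP = 2 * 0.046 * 0.9613 / 74e-6 = 1195.1 Pa
Step 4: Convert Pa to kPa (divide by 1000).
dP = 1.2 kPa


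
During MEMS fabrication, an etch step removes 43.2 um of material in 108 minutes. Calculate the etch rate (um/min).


Step 1: Etch rate = depth / time
Step 2: rate = 43.2 / 108
rate = 0.4 um/min


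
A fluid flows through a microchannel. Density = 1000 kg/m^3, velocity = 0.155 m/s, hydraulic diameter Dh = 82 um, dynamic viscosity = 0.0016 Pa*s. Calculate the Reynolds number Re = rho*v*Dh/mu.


Step 1: Convert Dh to meters: Dh = 82e-6 m
Step 2: Re = rho * v * Dh / mu
Re = 1000 * 0.155 * 82e-6 / 0.0016
Re = 7.944


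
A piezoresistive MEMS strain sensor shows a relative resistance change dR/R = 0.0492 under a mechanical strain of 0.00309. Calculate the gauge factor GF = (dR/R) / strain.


Step 1: Identify values.
dR/R = 0.0492, strain = 0.00309
Step 2: GF = (dR/R) / strain = 0.0492 / 0.00309
GF = 15.9


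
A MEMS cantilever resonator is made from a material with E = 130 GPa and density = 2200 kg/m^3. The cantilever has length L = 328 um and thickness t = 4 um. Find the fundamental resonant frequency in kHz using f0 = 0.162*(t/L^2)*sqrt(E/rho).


Step 1: Convert units to SI.
t_SI = 4e-6 m, L_SI = 328e-6 m
Step 2: Calculate sqrt(E/rho).
sqrt(130e9 / 2200) = 7687.06 m/s
Step 3: Compute f0.
f0 = 0.162 * 4e-6 / (328e-6)^2 * 7687.06 = 46300.7 Hz = 46.3 kHz


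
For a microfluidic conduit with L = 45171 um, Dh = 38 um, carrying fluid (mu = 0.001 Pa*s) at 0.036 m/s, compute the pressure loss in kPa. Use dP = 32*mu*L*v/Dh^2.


Step 1: Convert to SI: L = 45171e-6 m, Dh = 38e-6 m
Step 2: dP = 32 * 0.001 * 45171e-6 * 0.036 / (38e-6)^2
Step 3: dP = 36036.70 Pa
Step 4: Convert to kPa: dP = 36.04 kPa


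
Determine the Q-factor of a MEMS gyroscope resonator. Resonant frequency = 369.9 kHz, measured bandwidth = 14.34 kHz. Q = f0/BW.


Step 1: Q = f0 / bandwidth
Step 2: Q = 369.9 / 14.34
Q = 25.8


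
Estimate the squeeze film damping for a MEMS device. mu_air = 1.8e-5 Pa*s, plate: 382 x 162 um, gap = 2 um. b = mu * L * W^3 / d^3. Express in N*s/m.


Step 1: Convert to SI.
L = 382e-6 m, W = 162e-6 m, d = 2e-6 m
Step 2: W^3 = (162e-6)^3 = 4.25e-12 m^3
Step 3: d^3 = (2e-6)^3 = 8.00e-18 m^3
Step 4: b = 1.8e-5 * 382e-6 * 4.25e-12 / 8.00e-18
b = 3.65e-03 N*s/m


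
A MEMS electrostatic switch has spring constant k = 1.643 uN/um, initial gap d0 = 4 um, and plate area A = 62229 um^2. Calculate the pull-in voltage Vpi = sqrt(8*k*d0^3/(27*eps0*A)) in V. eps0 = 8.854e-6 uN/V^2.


Step 1: Compute numerator: 8 * k * d0^3 = 8 * 1.643 * 4^3 = 841.216
Step 2: Compute denominator: 27 * eps0 * A = 27 * 8.854e-6 * 62229 = 14.87634
Step 3: Vpi = sqrt(841.216 / 14.87634)
Vpi = 7.52 V


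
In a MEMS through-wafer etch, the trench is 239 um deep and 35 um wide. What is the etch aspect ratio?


Step 1: AR = depth / width
Step 2: AR = 239 / 35
AR = 6.8


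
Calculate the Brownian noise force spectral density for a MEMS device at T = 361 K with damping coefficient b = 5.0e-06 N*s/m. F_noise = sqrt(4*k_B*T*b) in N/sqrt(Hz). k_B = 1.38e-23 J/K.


Step 1: Compute 4 * k_B * T * b
= 4 * 1.38e-23 * 361 * 5.0e-06
= 9.9636e-26 N^2/Hz
Step 2: F_noise = sqrt(9.9636e-26)
F_noise = 3.16e-13 N/sqrt(Hz)


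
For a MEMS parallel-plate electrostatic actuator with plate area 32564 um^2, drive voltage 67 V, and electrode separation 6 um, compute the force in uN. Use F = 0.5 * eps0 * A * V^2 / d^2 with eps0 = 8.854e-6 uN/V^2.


Step 1: Identify parameters.
eps0 = 8.854e-6 uN/V^2, A = 32564 um^2, V = 67 V, d = 6 um
Step 2: Compute V^2 = 67^2 = 4489
Step 3: Compute d^2 = 6^2 = 36
Step 4: F = 0.5 * 8.854e-6 * 32564 * 4489 / 36
F = 17.976 uN


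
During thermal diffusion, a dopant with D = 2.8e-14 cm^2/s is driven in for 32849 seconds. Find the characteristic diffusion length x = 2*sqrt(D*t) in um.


Step 1: Compute D*t = 2.8e-14 * 32849 = 9.19772e-10 cm^2
Step 2: sqrt(D*t) = 3.0328e-05 cm
Step 3: x = 2 * 3.0328e-05 cm = 6.0656e-05 cm
Step 4: Convert to um (1 cm = 1e4 um): x = 0.607 um


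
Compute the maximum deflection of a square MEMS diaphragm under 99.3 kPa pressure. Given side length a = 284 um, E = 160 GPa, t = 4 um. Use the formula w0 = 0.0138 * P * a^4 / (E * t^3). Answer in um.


Step 1: Convert pressure to compatible units (E is in GPa, so P in GPa).
P = 99.3 kPa = 99.3e-6 GPa
Step 2: Compute numerator: 0.0138 * P * a^4.
a^4 = 284^4 = 6505390336
numerator = 0.0138 * 99.3e-6 * 6505390336 = 8.9146e+03
Step 3: Compute denominator: E * t^3 = 160 * 4^3 = 10240
Step 4: w0 = numerator / denominator = 8.9146e+03 / 10240 = 0.8706 um


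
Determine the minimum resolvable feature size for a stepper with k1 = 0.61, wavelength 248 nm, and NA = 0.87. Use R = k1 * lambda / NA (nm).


Step 1: Identify values: k1 = 0.61, lambda = 248 nm, NA = 0.87
Step 2: R = k1 * lambda / NA
R = 0.61 * 248 / 0.87
R = 173.9 nm


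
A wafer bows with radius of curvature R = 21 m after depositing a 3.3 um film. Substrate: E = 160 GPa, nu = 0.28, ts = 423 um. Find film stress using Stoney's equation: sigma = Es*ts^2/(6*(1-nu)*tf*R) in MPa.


Step 1: Compute numerator: Es * ts^2 = 160 * 423^2 = 28628640 (GPa*um^2)
Step 2: Compute denominator (R in um): 6*(1-nu)*tf*R = 6*0.72*3.3*21e6 = 299376000.0 (um^2)
Step 3: sigma (GPa) = 28628640 / 299376000.0 = 9.5628e-02 GPa
Step 4: Convert to MPa (x1000): sigma = 95.6 MPa


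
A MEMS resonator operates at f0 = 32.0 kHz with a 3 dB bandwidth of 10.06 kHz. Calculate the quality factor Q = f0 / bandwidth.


Step 1: Q = f0 / bandwidth
Step 2: Q = 32.0 / 10.06
Q = 3.2


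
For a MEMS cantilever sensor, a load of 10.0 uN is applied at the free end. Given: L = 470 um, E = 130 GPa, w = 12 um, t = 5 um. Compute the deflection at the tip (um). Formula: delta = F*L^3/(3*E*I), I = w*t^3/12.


Step 1: Calculate the second moment of area.
I = w * t^3 / 12 = 12 * 5^3 / 12 = 125.0 um^4
Step 2: Convert E to consistent units (1 GPa = 1000 uN/um^2).
E = 130 GPa = 130000 uN/um^2
Step 3: Calculate tip deflection.
delta = F * L^3 / (3 * E * I)
delta = 10.0 * 470^3 / (3 * 130000 * 125.0)
delta = 21.297 um


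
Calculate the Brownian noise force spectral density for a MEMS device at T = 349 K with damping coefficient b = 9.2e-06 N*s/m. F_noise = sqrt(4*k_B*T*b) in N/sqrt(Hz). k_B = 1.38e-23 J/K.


Step 1: Compute 4 * k_B * T * b
= 4 * 1.38e-23 * 349 * 9.2e-06
= 1.7724e-25 N^2/Hz
Step 2: F_noise = sqrt(1.7724e-25)
F_noise = 4.21e-13 N/sqrt(Hz)


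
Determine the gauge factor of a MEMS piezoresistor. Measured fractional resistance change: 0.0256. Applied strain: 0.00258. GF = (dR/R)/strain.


Step 1: Identify values.
dR/R = 0.0256, strain = 0.00258
Step 2: GF = (dR/R) / strain = 0.0256 / 0.00258
GF = 9.9


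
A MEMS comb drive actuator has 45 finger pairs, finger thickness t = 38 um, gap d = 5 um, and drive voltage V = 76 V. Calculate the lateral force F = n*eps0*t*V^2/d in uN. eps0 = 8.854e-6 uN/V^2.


Step 1: Parameters: n=45, eps0=8.854e-6 uN/V^2, t=38 um, V=76 V, d=5 um
Step 2: V^2 = 5776
Step 3: F = 45 * 8.854e-6 * 38 * 5776 / 5
F = 17.49 uN


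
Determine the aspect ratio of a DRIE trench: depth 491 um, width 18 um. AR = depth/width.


Step 1: AR = depth / width
Step 2: AR = 491 / 18
AR = 27.3


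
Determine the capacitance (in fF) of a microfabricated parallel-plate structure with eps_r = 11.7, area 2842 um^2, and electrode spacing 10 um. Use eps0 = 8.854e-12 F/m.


Step 1: Convert area to m^2: A = 2842e-12 m^2
Step 2: Convert gap to m: d = 10e-6 m
Step 3: C = eps0 * eps_r * A / d
C = 8.854e-12 * 11.7 * 2842e-12 / 10e-6
Step 4: Convert to fF (multiply by 1e15).
C = 29.44 fF


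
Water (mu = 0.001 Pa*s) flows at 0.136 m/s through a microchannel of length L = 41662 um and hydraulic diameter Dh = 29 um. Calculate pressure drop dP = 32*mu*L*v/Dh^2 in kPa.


Step 1: Convert to SI: L = 41662e-6 m, Dh = 29e-6 m
Step 2: dP = 32 * 0.001 * 41662e-6 * 0.136 / (29e-6)^2
Step 3: dP = 215592.18 Pa
Step 4: Convert to kPa: dP = 215.59 kPa


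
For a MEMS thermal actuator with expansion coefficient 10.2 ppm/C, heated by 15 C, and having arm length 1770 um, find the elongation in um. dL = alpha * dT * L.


Step 1: Convert CTE: alpha = 10.2 ppm/C = 10.2e-6 /C
Step 2: dL = 10.2e-6 * 15 * 1770
dL = 0.2708 um


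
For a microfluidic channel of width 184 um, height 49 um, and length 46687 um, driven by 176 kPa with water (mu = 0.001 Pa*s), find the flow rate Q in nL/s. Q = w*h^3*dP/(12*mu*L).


Step 1: Convert all dimensions to SI (meters).
w = 184e-6 m, h = 49e-6 m, L = 46687e-6 m, dP = 176e3 Pa
Step 2: Q = w * h^3 * dP / (12 * mu * L)
Q = 184e-6 * (49e-6)^3 * 176e3 / (12 * 0.001 * 46687e-6) = 6.80051052e-09 m^3/s
Step 3: Convert Q from m^3/s to nL/s (1 m^3 = 1e12 nL, so multiply by 1e12).
Q = 6800.511 nL/s


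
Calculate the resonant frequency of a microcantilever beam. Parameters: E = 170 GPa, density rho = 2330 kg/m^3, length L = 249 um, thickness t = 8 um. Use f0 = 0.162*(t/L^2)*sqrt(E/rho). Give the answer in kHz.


Step 1: Convert units to SI.
t_SI = 8e-6 m, L_SI = 249e-6 m
Step 2: Calculate sqrt(E/rho).
sqrt(170e9 / 2330) = 8541.74 m/s
Step 3: Compute f0.
f0 = 0.162 * 8e-6 / (249e-6)^2 * 8541.74 = 178547.0 Hz = 178.55 kHz


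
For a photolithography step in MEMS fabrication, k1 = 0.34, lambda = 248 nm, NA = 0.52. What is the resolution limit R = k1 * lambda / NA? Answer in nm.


Step 1: Identify values: k1 = 0.34, lambda = 248 nm, NA = 0.52
Step 2: R = k1 * lambda / NA
R = 0.34 * 248 / 0.52
R = 162.2 nm


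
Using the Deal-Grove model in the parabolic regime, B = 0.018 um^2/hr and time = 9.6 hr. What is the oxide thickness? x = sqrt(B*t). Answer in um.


Step 1: Compute B*t = 0.018 * 9.6 = 0.1728
Step 2: x = sqrt(0.1728)
x = 0.416 um


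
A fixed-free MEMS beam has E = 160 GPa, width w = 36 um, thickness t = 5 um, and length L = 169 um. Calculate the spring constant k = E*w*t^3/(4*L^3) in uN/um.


Step 1: Convert E to consistent units (1 GPa = 1000 uN/um^2).
E = 160 GPa = 160000 uN/um^2
Step 2: Compute t^3 = 5^3 = 125
Step 3: Compute L^3 = 169^3 = 4826809
Step 4: k = 160000 * 36 * 125 / (4 * 4826809)
k = 37.2917 uN/um


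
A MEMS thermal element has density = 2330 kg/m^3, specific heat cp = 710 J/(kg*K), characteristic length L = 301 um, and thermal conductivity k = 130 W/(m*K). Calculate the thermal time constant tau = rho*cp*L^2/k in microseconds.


Step 1: Convert L to m: L = 301e-6 m
Step 2: L^2 = (301e-6)^2 = 9.0601e-08 m^2
Step 3: tau = 2330 * 710 * 9.0601e-08 / 130 = 1.15293257e-03 s
Step 4: Convert to microseconds (multiply by 1e6).
tau = 1152.933 us


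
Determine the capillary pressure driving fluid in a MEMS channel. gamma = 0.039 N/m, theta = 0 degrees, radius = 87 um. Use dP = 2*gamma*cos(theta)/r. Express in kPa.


Step 1: cos(0 deg) = 1.0
Step 2: Convert r to m: r = 87e-6 m
Step 3: dP = 2 * 0.039 * 1.0 / 87e-6 = 896.6 Pa
Step 4: Convert Pa to kPa (divide by 1000).
dP = 0.9 kPa


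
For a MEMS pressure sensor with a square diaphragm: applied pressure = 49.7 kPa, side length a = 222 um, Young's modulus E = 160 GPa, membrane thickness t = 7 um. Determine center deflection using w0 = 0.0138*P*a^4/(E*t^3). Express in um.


Step 1: Convert pressure to compatible units (E is in GPa, so P in GPa).
P = 49.7 kPa = 49.7e-6 GPa
Step 2: Compute numerator: 0.0138 * P * a^4.
a^4 = 222^4 = 2428912656
numerator = 0.0138 * 49.7e-6 * 2428912656 = 1.6659e+03
Step 3: Compute denominator: E * t^3 = 160 * 7^3 = 54880
Step 4: w0 = numerator / denominator = 1.6659e+03 / 54880 = 0.0304 um


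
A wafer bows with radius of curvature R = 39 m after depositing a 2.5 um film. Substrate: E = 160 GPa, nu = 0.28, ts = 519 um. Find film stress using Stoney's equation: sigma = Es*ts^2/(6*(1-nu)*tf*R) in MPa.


Step 1: Compute numerator: Es * ts^2 = 160 * 519^2 = 43097760 (GPa*um^2)
Step 2: Compute denominator (R in um): 6*(1-nu)*tf*R = 6*0.72*2.5*39e6 = 421200000.0 (um^2)
Step 3: sigma (GPa) = 43097760 / 421200000.0 = 1.02321e-01 GPa
Step 4: Convert to MPa (x1000): sigma = 102.3 MPa


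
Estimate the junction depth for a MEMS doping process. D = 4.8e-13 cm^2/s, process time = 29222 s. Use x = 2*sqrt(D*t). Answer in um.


Step 1: Compute D*t = 4.8e-13 * 29222 = 1.402656e-08 cm^2
Step 2: sqrt(D*t) = 1.18434e-04 cm
Step 3: x = 2 * 1.18434e-04 cm = 2.36868e-04 cm
Step 4: Convert to um (1 cm = 1e4 um): x = 2.369 um


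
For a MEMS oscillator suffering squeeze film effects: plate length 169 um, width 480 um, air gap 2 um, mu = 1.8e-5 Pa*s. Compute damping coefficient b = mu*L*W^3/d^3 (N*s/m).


Step 1: Convert to SI.
L = 169e-6 m, W = 480e-6 m, d = 2e-6 m
Step 2: W^3 = (480e-6)^3 = 1.11e-10 m^3
Step 3: d^3 = (2e-6)^3 = 8.00e-18 m^3
Step 4: b = 1.8e-5 * 169e-6 * 1.11e-10 / 8.00e-18
b = 4.21e-02 N*s/m


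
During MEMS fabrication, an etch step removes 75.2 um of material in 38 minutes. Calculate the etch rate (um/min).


Step 1: Etch rate = depth / time
Step 2: rate = 75.2 / 38
rate = 1.979 um/min


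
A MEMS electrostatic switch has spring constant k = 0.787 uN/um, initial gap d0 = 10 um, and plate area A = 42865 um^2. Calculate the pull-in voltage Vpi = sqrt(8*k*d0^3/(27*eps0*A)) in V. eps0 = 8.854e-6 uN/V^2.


Step 1: Compute numerator: 8 * k * d0^3 = 8 * 0.787 * 10^3 = 6296.0
Step 2: Compute denominator: 27 * eps0 * A = 27 * 8.854e-6 * 42865 = 10.247221
Step 3: Vpi = sqrt(6296.0 / 10.247221)
Vpi = 24.79 V


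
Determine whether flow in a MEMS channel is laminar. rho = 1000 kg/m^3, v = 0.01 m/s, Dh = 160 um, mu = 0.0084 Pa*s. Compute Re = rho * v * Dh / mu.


Step 1: Convert Dh to meters: Dh = 160e-6 m
Step 2: Re = rho * v * Dh / mu
Re = 1000 * 0.01 * 160e-6 / 0.0084
Re = 0.19
Since Re = 0.19 is below ~2300, the flow is laminar.


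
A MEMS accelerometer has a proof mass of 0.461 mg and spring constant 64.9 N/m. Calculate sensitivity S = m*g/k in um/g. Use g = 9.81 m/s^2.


Step 1: Convert mass: m = 0.461 mg = 4.61e-07 kg
Step 2: S = m * g / k = 4.61e-07 * 9.81 / 64.9
Step 3: S = 6.97e-08 m/g
Step 4: Convert to um/g: S = 0.07 um/g


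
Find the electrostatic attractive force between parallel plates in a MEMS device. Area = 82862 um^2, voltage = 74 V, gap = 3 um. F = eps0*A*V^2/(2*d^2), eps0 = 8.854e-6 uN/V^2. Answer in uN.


Step 1: Identify parameters.
eps0 = 8.854e-6 uN/V^2, A = 82862 um^2, V = 74 V, d = 3 um
Step 2: Compute V^2 = 74^2 = 5476
Step 3: Compute d^2 = 3^2 = 9
Step 4: F = 0.5 * 8.854e-6 * 82862 * 5476 / 9
F = 223.196 uN


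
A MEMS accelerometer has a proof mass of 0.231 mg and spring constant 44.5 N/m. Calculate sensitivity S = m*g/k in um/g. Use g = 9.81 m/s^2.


Step 1: Convert mass: m = 0.231 mg = 2.31e-07 kg
Step 2: S = m * g / k = 2.31e-07 * 9.81 / 44.5
Step 3: S = 5.09e-08 m/g
Step 4: Convert to um/g: S = 0.051 um/g


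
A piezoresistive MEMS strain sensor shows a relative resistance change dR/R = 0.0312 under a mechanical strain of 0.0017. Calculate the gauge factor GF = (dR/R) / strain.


Step 1: Identify values.
dR/R = 0.0312, strain = 0.0017
Step 2: GF = (dR/R) / strain = 0.0312 / 0.0017
GF = 18.4


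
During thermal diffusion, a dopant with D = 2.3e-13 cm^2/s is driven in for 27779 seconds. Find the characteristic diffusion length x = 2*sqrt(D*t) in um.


Step 1: Compute D*t = 2.3e-13 * 27779 = 6.38917e-09 cm^2
Step 2: sqrt(D*t) = 7.99323e-05 cm
Step 3: x = 2 * 7.99323e-05 cm = 1.598646e-04 cm
Step 4: Convert to um (1 cm = 1e4 um): x = 1.599 um


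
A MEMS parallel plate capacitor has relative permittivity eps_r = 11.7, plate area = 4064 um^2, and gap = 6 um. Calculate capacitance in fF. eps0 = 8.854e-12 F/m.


Step 1: Convert area to m^2: A = 4064e-12 m^2
Step 2: Convert gap to m: d = 6e-6 m
Step 3: C = eps0 * eps_r * A / d
C = 8.854e-12 * 11.7 * 4064e-12 / 6e-6
Step 4: Convert to fF (multiply by 1e15).
C = 70.17 fF


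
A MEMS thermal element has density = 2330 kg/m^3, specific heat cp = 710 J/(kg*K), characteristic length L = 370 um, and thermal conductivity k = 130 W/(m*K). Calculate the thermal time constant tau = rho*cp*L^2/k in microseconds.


Step 1: Convert L to m: L = 370e-6 m
Step 2: L^2 = (370e-6)^2 = 1.369e-07 m^2
Step 3: tau = 2330 * 710 * 1.369e-07 / 130 = 1.74210515e-03 s
Step 4: Convert to microseconds (multiply by 1e6).
tau = 1742.105 us


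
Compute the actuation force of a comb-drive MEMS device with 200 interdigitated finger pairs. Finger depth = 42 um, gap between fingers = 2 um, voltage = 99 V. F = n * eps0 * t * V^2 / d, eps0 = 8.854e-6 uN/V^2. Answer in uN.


Step 1: Parameters: n=200, eps0=8.854e-6 uN/V^2, t=42 um, V=99 V, d=2 um
Step 2: V^2 = 9801
Step 3: F = 200 * 8.854e-6 * 42 * 9801 / 2
F = 364.468 uN


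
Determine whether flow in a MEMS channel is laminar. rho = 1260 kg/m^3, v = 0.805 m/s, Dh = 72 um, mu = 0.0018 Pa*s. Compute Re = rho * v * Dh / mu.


Step 1: Convert Dh to meters: Dh = 72e-6 m
Step 2: Re = rho * v * Dh / mu
Re = 1260 * 0.805 * 72e-6 / 0.0018
Re = 40.572
Since Re = 40.572 is below ~2300, the flow is laminar.


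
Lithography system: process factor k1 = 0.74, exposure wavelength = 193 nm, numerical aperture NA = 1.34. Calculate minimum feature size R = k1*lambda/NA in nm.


Step 1: Identify values: k1 = 0.74, lambda = 193 nm, NA = 1.34
Step 2: R = k1 * lambda / NA
R = 0.74 * 193 / 1.34
R = 106.6 nm


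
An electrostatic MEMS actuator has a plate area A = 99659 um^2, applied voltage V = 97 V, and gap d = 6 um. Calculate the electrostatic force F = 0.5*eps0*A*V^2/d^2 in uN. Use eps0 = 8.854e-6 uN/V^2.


Step 1: Identify parameters.
eps0 = 8.854e-6 uN/V^2, A = 99659 um^2, V = 97 V, d = 6 um
Step 2: Compute V^2 = 97^2 = 9409
Step 3: Compute d^2 = 6^2 = 36
Step 4: F = 0.5 * 8.854e-6 * 99659 * 9409 / 36
F = 115.31 uN


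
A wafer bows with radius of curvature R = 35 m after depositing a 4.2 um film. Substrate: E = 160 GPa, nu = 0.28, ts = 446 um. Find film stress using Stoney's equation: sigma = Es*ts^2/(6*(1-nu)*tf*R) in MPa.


Step 1: Compute numerator: Es * ts^2 = 160 * 446^2 = 31826560 (GPa*um^2)
Step 2: Compute denominator (R in um): 6*(1-nu)*tf*R = 6*0.72*4.2*35e6 = 635040000.0 (um^2)
Step 3: sigma (GPa) = 31826560 / 635040000.0 = 5.0117e-02 GPa
Step 4: Convert to MPa (x1000): sigma = 50.1 MPa


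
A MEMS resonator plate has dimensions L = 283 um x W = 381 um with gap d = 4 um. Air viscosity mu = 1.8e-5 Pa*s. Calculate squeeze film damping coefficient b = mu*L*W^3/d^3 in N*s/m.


Step 1: Convert to SI.
L = 283e-6 m, W = 381e-6 m, d = 4e-6 m
Step 2: W^3 = (381e-6)^3 = 5.53e-11 m^3
Step 3: d^3 = (4e-6)^3 = 6.40e-17 m^3
Step 4: b = 1.8e-5 * 283e-6 * 5.53e-11 / 6.40e-17
b = 4.40e-03 N*s/m


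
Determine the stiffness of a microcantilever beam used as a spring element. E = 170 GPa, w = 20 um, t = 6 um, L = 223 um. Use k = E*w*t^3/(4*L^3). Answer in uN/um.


Step 1: Convert E to consistent units (1 GPa = 1000 uN/um^2).
E = 170 GPa = 170000 uN/um^2
Step 2: Compute t^3 = 6^3 = 216
Step 3: Compute L^3 = 223^3 = 11089567
Step 4: k = 170000 * 20 * 216 / (4 * 11089567)
k = 16.5561 uN/um


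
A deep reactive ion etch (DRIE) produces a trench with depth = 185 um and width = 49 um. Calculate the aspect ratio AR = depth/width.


Step 1: AR = depth / width
Step 2: AR = 185 / 49
AR = 3.8


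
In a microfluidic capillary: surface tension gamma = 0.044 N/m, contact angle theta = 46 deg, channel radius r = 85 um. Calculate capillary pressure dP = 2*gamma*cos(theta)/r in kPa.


Step 1: cos(46 deg) = 0.6947
Step 2: Convert r to m: r = 85e-6 m
Step 3: dP = 2 * 0.044 * 0.6947 / 85e-6 = 719.2 Pa
Step 4: Convert Pa to kPa (divide by 1000).
dP = 0.72 kPa


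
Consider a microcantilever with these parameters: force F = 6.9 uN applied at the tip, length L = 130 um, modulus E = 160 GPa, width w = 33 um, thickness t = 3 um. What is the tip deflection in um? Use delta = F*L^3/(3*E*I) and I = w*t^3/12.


Step 1: Calculate the second moment of area.
I = w * t^3 / 12 = 33 * 3^3 / 12 = 74.25 um^4
Step 2: Convert E to consistent units (1 GPa = 1000 uN/um^2).
E = 160 GPa = 160000 uN/um^2
Step 3: Calculate tip deflection.
delta = F * L^3 / (3 * E * I)
delta = 6.9 * 130^3 / (3 * 160000 * 74.25)
delta = 0.4253 um


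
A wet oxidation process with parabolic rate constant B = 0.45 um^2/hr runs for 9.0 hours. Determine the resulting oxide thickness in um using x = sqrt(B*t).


Step 1: Compute B*t = 0.45 * 9.0 = 4.05
Step 2: x = sqrt(4.05)
x = 2.012 um


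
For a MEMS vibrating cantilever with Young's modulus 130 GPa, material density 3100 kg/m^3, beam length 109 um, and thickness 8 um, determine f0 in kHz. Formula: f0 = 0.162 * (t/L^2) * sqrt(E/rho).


Step 1: Convert units to SI.
t_SI = 8e-6 m, L_SI = 109e-6 m
Step 2: Calculate sqrt(E/rho).
sqrt(130e9 / 3100) = 6475.76 m/s
Step 3: Compute f0.
f0 = 0.162 * 8e-6 / (109e-6)^2 * 6475.76 = 706387.1 Hz = 706.39 kHz


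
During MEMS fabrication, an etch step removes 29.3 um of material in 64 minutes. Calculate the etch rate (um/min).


Step 1: Etch rate = depth / time
Step 2: rate = 29.3 / 64
rate = 0.458 um/min


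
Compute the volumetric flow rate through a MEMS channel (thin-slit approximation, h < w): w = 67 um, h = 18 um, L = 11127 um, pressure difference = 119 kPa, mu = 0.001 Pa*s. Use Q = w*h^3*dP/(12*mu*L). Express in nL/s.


Step 1: Convert all dimensions to SI (meters).
w = 67e-6 m, h = 18e-6 m, L = 11127e-6 m, dP = 119e3 Pa
Step 2: Q = w * h^3 * dP / (12 * mu * L)
Q = 67e-6 * (18e-6)^3 * 119e3 / (12 * 0.001 * 11127e-6) = 3.4824104e-10 m^3/s
Step 3: Convert Q from m^3/s to nL/s (1 m^3 = 1e12 nL, so multiply by 1e12).
Q = 348.241 nL/s


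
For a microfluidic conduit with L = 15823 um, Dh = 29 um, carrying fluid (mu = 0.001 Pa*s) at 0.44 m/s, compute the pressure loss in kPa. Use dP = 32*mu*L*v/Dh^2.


Step 1: Convert to SI: L = 15823e-6 m, Dh = 29e-6 m
Step 2: dP = 32 * 0.001 * 15823e-6 * 0.44 / (29e-6)^2
Step 3: dP = 264908.25 Pa
Step 4: Convert to kPa: dP = 264.91 kPa


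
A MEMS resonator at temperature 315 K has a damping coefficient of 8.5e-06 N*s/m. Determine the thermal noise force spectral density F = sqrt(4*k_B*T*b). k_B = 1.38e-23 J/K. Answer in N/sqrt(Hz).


Step 1: Compute 4 * k_B * T * b
= 4 * 1.38e-23 * 315 * 8.5e-06
= 1.4780e-25 N^2/Hz
Step 2: F_noise = sqrt(1.4780e-25)
F_noise = 3.84e-13 N/sqrt(Hz)


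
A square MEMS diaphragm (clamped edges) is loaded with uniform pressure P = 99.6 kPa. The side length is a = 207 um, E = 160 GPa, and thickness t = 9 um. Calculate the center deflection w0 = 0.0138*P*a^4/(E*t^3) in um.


Step 1: Convert pressure to compatible units (E is in GPa, so P in GPa).
P = 99.6 kPa = 99.6e-6 GPa
Step 2: Compute numerator: 0.0138 * P * a^4.
a^4 = 207^4 = 1836036801
numerator = 0.0138 * 99.6e-6 * 1836036801 = 2.5236e+03
Step 3: Compute denominator: E * t^3 = 160 * 9^3 = 116640
Step 4: w0 = numerator / denominator = 2.5236e+03 / 116640 = 0.0216 um


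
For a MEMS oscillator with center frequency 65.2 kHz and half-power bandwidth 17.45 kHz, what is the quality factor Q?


Step 1: Q = f0 / bandwidth
Step 2: Q = 65.2 / 17.45
Q = 3.7


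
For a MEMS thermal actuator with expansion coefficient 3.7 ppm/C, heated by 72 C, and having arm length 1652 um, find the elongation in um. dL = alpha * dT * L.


Step 1: Convert CTE: alpha = 3.7 ppm/C = 3.7e-6 /C
Step 2: dL = 3.7e-6 * 72 * 1652
dL = 0.4401 um


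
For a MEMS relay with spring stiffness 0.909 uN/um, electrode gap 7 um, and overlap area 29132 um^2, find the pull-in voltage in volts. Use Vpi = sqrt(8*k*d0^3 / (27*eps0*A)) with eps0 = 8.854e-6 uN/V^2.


Step 1: Compute numerator: 8 * k * d0^3 = 8 * 0.909 * 7^3 = 2494.296
Step 2: Compute denominator: 27 * eps0 * A = 27 * 8.854e-6 * 29132 = 6.964238
Step 3: Vpi = sqrt(2494.296 / 6.964238)
Vpi = 18.93 V


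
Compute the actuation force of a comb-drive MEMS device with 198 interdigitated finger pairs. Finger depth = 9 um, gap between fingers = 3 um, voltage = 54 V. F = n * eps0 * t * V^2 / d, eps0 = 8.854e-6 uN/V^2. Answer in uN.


Step 1: Parameters: n=198, eps0=8.854e-6 uN/V^2, t=9 um, V=54 V, d=3 um
Step 2: V^2 = 2916
Step 3: F = 198 * 8.854e-6 * 9 * 2916 / 3
F = 15.336 uN


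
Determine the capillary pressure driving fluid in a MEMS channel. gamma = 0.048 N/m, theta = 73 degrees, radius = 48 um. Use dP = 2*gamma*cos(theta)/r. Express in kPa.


Step 1: cos(73 deg) = 0.2924
Step 2: Convert r to m: r = 48e-6 m
Step 3: dP = 2 * 0.048 * 0.2924 / 48e-6 = 584.8 Pa
Step 4: Convert Pa to kPa (divide by 1000).
dP = 0.58 kPa


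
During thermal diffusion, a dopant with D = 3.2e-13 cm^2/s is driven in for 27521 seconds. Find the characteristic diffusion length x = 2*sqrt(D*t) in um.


Step 1: Compute D*t = 3.2e-13 * 27521 = 8.80672e-09 cm^2
Step 2: sqrt(D*t) = 9.38441e-05 cm
Step 3: x = 2 * 9.38441e-05 cm = 1.876882e-04 cm
Step 4: Convert to um (1 cm = 1e4 um): x = 1.877 um


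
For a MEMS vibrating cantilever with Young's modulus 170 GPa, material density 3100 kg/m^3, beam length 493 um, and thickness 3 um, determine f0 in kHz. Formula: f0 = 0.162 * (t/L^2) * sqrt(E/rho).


Step 1: Convert units to SI.
t_SI = 3e-6 m, L_SI = 493e-6 m
Step 2: Calculate sqrt(E/rho).
sqrt(170e9 / 3100) = 7405.32 m/s
Step 3: Compute f0.
f0 = 0.162 * 3e-6 / (493e-6)^2 * 7405.32 = 14807.7 Hz = 14.81 kHz


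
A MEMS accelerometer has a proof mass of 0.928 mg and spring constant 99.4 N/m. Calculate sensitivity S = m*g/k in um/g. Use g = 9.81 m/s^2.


Step 1: Convert mass: m = 0.928 mg = 9.28e-07 kg
Step 2: S = m * g / k = 9.28e-07 * 9.81 / 99.4
Step 3: S = 9.16e-08 m/g
Step 4: Convert to um/g: S = 0.092 um/g


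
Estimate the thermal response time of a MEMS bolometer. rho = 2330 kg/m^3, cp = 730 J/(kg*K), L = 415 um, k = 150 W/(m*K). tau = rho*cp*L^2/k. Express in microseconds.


Step 1: Convert L to m: L = 415e-6 m
Step 2: L^2 = (415e-6)^2 = 1.72225e-07 m^2
Step 3: tau = 2330 * 730 * 1.72225e-07 / 150 = 1.95291668e-03 s
Step 4: Convert to microseconds (multiply by 1e6).
tau = 1952.917 us


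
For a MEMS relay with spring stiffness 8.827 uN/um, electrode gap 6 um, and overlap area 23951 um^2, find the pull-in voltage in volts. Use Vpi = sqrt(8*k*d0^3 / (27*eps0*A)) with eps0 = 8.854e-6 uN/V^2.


Step 1: Compute numerator: 8 * k * d0^3 = 8 * 8.827 * 6^3 = 15253.056
Step 2: Compute denominator: 27 * eps0 * A = 27 * 8.854e-6 * 23951 = 5.725678
Step 3: Vpi = sqrt(15253.056 / 5.725678)
Vpi = 51.61 V


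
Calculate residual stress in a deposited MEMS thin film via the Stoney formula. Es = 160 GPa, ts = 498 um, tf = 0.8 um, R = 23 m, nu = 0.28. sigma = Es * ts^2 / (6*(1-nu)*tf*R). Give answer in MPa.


Step 1: Compute numerator: Es * ts^2 = 160 * 498^2 = 39680640 (GPa*um^2)
Step 2: Compute denominator (R in um): 6*(1-nu)*tf*R = 6*0.72*0.8*23e6 = 79488000.0 (um^2)
Step 3: sigma (GPa) = 39680640 / 79488000.0 = 4.99203e-01 GPa
Step 4: Convert to MPa (x1000): sigma = 499.2 MPa


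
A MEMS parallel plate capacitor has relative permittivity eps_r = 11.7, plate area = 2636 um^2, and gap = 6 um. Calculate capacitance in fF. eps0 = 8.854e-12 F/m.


Step 1: Convert area to m^2: A = 2636e-12 m^2
Step 2: Convert gap to m: d = 6e-6 m
Step 3: C = eps0 * eps_r * A / d
C = 8.854e-12 * 11.7 * 2636e-12 / 6e-6
Step 4: Convert to fF (multiply by 1e15).
C = 45.51 fF


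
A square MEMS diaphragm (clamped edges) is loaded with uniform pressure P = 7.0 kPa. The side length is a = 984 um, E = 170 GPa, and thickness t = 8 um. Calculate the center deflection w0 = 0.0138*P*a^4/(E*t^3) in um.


Step 1: Convert pressure to compatible units (E is in GPa, so P in GPa).
P = 7.0 kPa = 7.0e-6 GPa
Step 2: Compute numerator: 0.0138 * P * a^4.
a^4 = 984^4 = 937519681536
numerator = 0.0138 * 7.0e-6 * 937519681536 = 9.05644e+04
Step 3: Compute denominator: E * t^3 = 170 * 8^3 = 87040
Step 4: w0 = numerator / denominator = 9.05644e+04 / 87040 = 1.0405 um


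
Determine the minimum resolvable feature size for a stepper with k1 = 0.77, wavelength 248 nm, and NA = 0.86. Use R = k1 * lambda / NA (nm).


Step 1: Identify values: k1 = 0.77, lambda = 248 nm, NA = 0.86
Step 2: R = k1 * lambda / NA
R = 0.77 * 248 / 0.86
R = 222.0 nm


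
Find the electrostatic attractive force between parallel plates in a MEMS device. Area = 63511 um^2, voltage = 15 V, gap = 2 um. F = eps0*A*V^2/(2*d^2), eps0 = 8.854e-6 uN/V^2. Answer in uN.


Step 1: Identify parameters.
eps0 = 8.854e-6 uN/V^2, A = 63511 um^2, V = 15 V, d = 2 um
Step 2: Compute V^2 = 15^2 = 225
Step 3: Compute d^2 = 2^2 = 4
Step 4: F = 0.5 * 8.854e-6 * 63511 * 225 / 4
F = 15.815 uN


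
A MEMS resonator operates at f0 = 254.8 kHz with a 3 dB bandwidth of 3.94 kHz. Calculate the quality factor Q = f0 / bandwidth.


Step 1: Q = f0 / bandwidth
Step 2: Q = 254.8 / 3.94
Q = 64.7


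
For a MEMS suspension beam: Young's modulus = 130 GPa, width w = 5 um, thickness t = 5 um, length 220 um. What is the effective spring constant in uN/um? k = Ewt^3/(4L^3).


Step 1: Convert E to consistent units (1 GPa = 1000 uN/um^2).
E = 130 GPa = 130000 uN/um^2
Step 2: Compute t^3 = 5^3 = 125
Step 3: Compute L^3 = 220^3 = 10648000
Step 4: k = 130000 * 5 * 125 / (4 * 10648000)
k = 1.9076 uN/um


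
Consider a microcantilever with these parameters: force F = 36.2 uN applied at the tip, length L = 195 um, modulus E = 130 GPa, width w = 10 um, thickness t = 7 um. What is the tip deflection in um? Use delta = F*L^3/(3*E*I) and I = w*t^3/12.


Step 1: Calculate the second moment of area.
I = w * t^3 / 12 = 10 * 7^3 / 12 = 285.8333 um^4
Step 2: Convert E to consistent units (1 GPa = 1000 uN/um^2).
E = 130 GPa = 130000 uN/um^2
Step 3: Calculate tip deflection.
delta = F * L^3 / (3 * E * I)
delta = 36.2 * 195^3 / (3 * 130000 * 285.8333)
delta = 2.4079 um


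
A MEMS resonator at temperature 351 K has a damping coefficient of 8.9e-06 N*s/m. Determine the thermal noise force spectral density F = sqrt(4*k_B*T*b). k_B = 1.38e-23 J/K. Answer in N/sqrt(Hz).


Step 1: Compute 4 * k_B * T * b
= 4 * 1.38e-23 * 351 * 8.9e-06
= 1.7244e-25 N^2/Hz
Step 2: F_noise = sqrt(1.7244e-25)
F_noise = 4.15e-13 N/sqrt(Hz)


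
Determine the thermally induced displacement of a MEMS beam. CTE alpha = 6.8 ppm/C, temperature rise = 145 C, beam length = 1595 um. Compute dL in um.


Step 1: Convert CTE: alpha = 6.8 ppm/C = 6.8e-6 /C
Step 2: dL = 6.8e-6 * 145 * 1595
dL = 1.5727 um


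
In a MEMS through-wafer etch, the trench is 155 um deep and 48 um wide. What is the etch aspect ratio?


Step 1: AR = depth / width
Step 2: AR = 155 / 48
AR = 3.2


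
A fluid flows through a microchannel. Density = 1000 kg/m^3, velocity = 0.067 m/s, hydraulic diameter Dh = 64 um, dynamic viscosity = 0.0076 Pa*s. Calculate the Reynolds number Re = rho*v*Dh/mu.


Step 1: Convert Dh to meters: Dh = 64e-6 m
Step 2: Re = rho * v * Dh / mu
Re = 1000 * 0.067 * 64e-6 / 0.0076
Re = 0.564


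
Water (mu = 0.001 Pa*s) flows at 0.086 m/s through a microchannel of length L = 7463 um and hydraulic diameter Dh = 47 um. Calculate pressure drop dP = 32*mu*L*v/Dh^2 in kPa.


Step 1: Convert to SI: L = 7463e-6 m, Dh = 47e-6 m
Step 2: dP = 32 * 0.001 * 7463e-6 * 0.086 / (47e-6)^2
Step 3: dP = 9297.50 Pa
Step 4: Convert to kPa: dP = 9.3 kPa


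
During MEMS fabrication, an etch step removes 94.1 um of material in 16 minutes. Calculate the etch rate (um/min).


Step 1: Etch rate = depth / time
Step 2: rate = 94.1 / 16
rate = 5.881 um/min


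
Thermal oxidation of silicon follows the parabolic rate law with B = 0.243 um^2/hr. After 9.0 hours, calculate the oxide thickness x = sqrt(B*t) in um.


Step 1: Compute B*t = 0.243 * 9.0 = 2.187
Step 2: x = sqrt(2.187)
x = 1.479 um


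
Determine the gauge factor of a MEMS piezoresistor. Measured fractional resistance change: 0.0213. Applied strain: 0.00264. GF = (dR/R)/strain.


Step 1: Identify values.
dR/R = 0.0213, strain = 0.00264
Step 2: GF = (dR/R) / strain = 0.0213 / 0.00264
GF = 8.1


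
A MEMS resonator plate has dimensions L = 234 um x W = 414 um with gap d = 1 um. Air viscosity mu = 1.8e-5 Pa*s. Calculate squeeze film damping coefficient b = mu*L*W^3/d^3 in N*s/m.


Step 1: Convert to SI.
L = 234e-6 m, W = 414e-6 m, d = 1e-6 m
Step 2: W^3 = (414e-6)^3 = 7.10e-11 m^3
Step 3: d^3 = (1e-6)^3 = 1.00e-18 m^3
Step 4: b = 1.8e-5 * 234e-6 * 7.10e-11 / 1.00e-18
b = 2.99e-01 N*s/m


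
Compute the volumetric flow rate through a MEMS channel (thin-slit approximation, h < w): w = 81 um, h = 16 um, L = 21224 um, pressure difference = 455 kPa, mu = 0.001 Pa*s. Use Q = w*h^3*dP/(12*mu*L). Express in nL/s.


Step 1: Convert all dimensions to SI (meters).
w = 81e-6 m, h = 16e-6 m, L = 21224e-6 m, dP = 455e3 Pa
Step 2: Q = w * h^3 * dP / (12 * mu * L)
Q = 81e-6 * (16e-6)^3 * 455e3 / (12 * 0.001 * 21224e-6) = 5.9271768e-10 m^3/s
Step 3: Convert Q from m^3/s to nL/s (1 m^3 = 1e12 nL, so multiply by 1e12).
Q = 592.718 nL/s


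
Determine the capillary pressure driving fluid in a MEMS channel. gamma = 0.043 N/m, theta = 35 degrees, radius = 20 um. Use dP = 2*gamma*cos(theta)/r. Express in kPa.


Step 1: cos(35 deg) = 0.8192
Step 2: Convert r to m: r = 20e-6 m
Step 3: dP = 2 * 0.043 * 0.8192 / 20e-6 = 3522.6 Pa
Step 4: Convert Pa to kPa (divide by 1000).
dP = 3.52 kPa


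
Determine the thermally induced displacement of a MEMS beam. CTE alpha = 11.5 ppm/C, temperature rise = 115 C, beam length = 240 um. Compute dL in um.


Step 1: Convert CTE: alpha = 11.5 ppm/C = 11.5e-6 /C
Step 2: dL = 11.5e-6 * 115 * 240
dL = 0.3174 um


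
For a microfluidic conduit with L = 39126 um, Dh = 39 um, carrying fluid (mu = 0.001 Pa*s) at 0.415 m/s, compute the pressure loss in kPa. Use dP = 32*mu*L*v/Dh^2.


Step 1: Convert to SI: L = 39126e-6 m, Dh = 39e-6 m
Step 2: dP = 32 * 0.001 * 39126e-6 * 0.415 / (39e-6)^2
Step 3: dP = 341612.94 Pa
Step 4: Convert to kPa: dP = 341.61 kPa


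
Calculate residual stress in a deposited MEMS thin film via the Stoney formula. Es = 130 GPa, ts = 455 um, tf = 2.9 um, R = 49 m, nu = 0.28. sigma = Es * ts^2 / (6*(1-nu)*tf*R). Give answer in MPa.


Step 1: Compute numerator: Es * ts^2 = 130 * 455^2 = 26913250 (GPa*um^2)
Step 2: Compute denominator (R in um): 6*(1-nu)*tf*R = 6*0.72*2.9*49e6 = 613872000.0 (um^2)
Step 3: sigma (GPa) = 26913250 / 613872000.0 = 4.3842e-02 GPa
Step 4: Convert to MPa (x1000): sigma = 43.8 MPa


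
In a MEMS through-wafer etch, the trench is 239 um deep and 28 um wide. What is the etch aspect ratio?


Step 1: AR = depth / width
Step 2: AR = 239 / 28
AR = 8.5


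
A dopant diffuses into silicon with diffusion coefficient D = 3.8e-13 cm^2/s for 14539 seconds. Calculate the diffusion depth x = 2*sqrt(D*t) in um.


Step 1: Compute D*t = 3.8e-13 * 14539 = 5.52482e-09 cm^2
Step 2: sqrt(D*t) = 7.43291e-05 cm
Step 3: x = 2 * 7.43291e-05 cm = 1.486582e-04 cm
Step 4: Convert to um (1 cm = 1e4 um): x = 1.487 um


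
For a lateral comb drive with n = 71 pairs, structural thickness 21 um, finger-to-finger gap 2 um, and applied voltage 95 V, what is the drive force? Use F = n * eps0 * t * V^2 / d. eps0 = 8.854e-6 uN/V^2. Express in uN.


Step 1: Parameters: n=71, eps0=8.854e-6 uN/V^2, t=21 um, V=95 V, d=2 um
Step 2: V^2 = 9025
Step 3: F = 71 * 8.854e-6 * 21 * 9025 / 2
F = 59.571 uN


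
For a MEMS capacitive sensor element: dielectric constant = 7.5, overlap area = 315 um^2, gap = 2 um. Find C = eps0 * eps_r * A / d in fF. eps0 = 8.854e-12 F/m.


Step 1: Convert area to m^2: A = 315e-12 m^2
Step 2: Convert gap to m: d = 2e-6 m
Step 3: C = eps0 * eps_r * A / d
C = 8.854e-12 * 7.5 * 315e-12 / 2e-6
Step 4: Convert to fF (multiply by 1e15).
C = 10.46 fF


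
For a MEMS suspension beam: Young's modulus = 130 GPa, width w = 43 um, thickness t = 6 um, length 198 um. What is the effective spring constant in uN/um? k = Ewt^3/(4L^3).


Step 1: Convert E to consistent units (1 GPa = 1000 uN/um^2).
E = 130 GPa = 130000 uN/um^2
Step 2: Compute t^3 = 6^3 = 216
Step 3: Compute L^3 = 198^3 = 7762392
Step 4: k = 130000 * 43 * 216 / (4 * 7762392)
k = 38.8875 uN/um


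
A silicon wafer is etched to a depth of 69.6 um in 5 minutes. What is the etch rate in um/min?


Step 1: Etch rate = depth / time
Step 2: rate = 69.6 / 5
rate = 13.92 um/min


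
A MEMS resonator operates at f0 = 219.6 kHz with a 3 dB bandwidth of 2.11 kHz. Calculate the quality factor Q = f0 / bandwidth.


Step 1: Q = f0 / bandwidth
Step 2: Q = 219.6 / 2.11
Q = 104.1


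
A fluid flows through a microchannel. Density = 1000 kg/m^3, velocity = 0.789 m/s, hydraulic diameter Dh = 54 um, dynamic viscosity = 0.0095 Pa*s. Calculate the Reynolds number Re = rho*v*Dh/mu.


Step 1: Convert Dh to meters: Dh = 54e-6 m
Step 2: Re = rho * v * Dh / mu
Re = 1000 * 0.789 * 54e-6 / 0.0095
Re = 4.485


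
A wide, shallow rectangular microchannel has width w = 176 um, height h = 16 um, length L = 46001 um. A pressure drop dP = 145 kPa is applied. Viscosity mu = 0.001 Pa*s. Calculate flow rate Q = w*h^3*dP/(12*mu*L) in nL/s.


Step 1: Convert all dimensions to SI (meters).
w = 176e-6 m, h = 16e-6 m, L = 46001e-6 m, dP = 145e3 Pa
Step 2: Q = w * h^3 * dP / (12 * mu * L)
Q = 176e-6 * (16e-6)^3 * 145e3 / (12 * 0.001 * 46001e-6) = 1.8936168e-10 m^3/s
Step 3: Convert Q from m^3/s to nL/s (1 m^3 = 1e12 nL, so multiply by 1e12).
Q = 189.362 nL/s


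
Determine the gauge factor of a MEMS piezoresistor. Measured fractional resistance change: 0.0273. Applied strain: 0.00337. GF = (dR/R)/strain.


Step 1: Identify values.
dR/R = 0.0273, strain = 0.00337
Step 2: GF = (dR/R) / strain = 0.0273 / 0.00337
GF = 8.1


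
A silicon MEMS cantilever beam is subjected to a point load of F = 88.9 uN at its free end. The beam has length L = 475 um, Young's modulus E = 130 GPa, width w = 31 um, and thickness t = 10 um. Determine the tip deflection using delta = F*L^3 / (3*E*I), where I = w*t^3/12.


Step 1: Calculate the second moment of area.
I = w * t^3 / 12 = 31 * 10^3 / 12 = 2583.3333 um^4
Step 2: Convert E to consistent units (1 GPa = 1000 uN/um^2).
E = 130 GPa = 130000 uN/um^2
Step 3: Calculate tip deflection.
delta = F * L^3 / (3 * E * I)
delta = 88.9 * 475^3 / (3 * 130000 * 2583.3333)
delta = 9.4567 um


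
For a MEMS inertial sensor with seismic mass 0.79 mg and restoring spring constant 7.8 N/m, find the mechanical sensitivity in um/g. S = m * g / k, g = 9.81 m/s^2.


Step 1: Convert mass: m = 0.79 mg = 7.90e-07 kg
Step 2: S = m * g / k = 7.90e-07 * 9.81 / 7.8
Step 3: S = 9.94e-07 m/g
Step 4: Convert to um/g: S = 0.994 um/g


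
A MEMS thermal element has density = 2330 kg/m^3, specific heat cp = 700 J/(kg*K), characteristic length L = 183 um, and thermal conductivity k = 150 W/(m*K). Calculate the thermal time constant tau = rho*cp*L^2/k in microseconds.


Step 1: Convert L to m: L = 183e-6 m
Step 2: L^2 = (183e-6)^2 = 3.3489e-08 m^2
Step 3: tau = 2330 * 700 * 3.3489e-08 / 150 = 3.6413706e-04 s
Step 4: Convert to microseconds (multiply by 1e6).
tau = 364.137 us
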